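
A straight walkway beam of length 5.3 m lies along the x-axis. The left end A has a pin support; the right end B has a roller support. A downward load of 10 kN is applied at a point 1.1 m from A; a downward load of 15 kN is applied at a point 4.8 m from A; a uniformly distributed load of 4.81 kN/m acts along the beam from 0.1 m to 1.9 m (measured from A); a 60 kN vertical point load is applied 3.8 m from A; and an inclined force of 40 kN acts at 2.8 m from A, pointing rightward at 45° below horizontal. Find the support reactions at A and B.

A_x = -28.28 kN, A_y = 46.69 kN, B_y = 75.26 kN

Resultant of the distributed load: 4.81 × 1.8 = 8.658 kN at 1 m from A.
ΣM about A: B_y·5.3 − 10·1.1 − 15·4.8 − (4.81·1.8)·1 − 60·3.8 − 40·sin45°·2.8 = 0 → B_y = 398.854/5.3 = 75.2555 ≈ 75.26 kN.
ΣF_y = 0: A_y + 75.2555 − 10 − 15 − 4.81·1.8 − 60 − 40·sin45° = 0 → A_y = 46.69 kN.
ΣF_x = 0: A_x + 40·cos45° = 0 → A_x = -28.28 kN.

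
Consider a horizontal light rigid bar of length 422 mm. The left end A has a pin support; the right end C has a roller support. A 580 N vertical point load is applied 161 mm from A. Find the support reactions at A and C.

Moments about A: C_y·422 − 580·161 = 0 → C_y = 93380/422 = 221.28 ≈ 221.3 N.
ΣF_y = 0: A_y + 221.28 − 580 = 0 → A_y = 358.7 N.
ΣF_x = 0: no horizontal applied forces, so A_x = 0.

A_x = 0, A_y = 358.7 N, C_y = 221.3 N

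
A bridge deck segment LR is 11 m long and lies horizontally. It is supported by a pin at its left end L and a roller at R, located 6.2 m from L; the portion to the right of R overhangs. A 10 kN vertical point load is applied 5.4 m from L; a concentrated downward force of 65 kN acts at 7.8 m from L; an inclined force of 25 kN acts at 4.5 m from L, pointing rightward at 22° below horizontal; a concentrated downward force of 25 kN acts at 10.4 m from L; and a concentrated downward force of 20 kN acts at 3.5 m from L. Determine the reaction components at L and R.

Moments about L: R_y·6.2 − 10·5.4 − 65·7.8 − 25·sin22°·4.5 − 25·10.4 − 20·3.5 = 0 → R_y = 933.143/6.2 = 150.507 ≈ 150.5 kN.
ΣF_y = 0: L_y + 150.507 − 10 − 65 − 25·sin22° − 25 − 20 = 0 → L_y = -21.14 kN.
ΣF_x = 0: L_x + 25·cos22° = 0 → L_x = -23.18 kN.

L_x = -23.18 kN, L_y = -21.14 kN, R_y = 150.5 kN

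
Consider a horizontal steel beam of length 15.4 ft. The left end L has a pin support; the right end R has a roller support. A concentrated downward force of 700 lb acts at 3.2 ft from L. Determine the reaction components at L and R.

L_x = 0, L_y = 554.5 lb, R_y = 145.5 lb

Taking moments about L: R_y·15.4 − 700·3.2 = 0 → R_y = 2240/15.4 = 145.455 ≈ 145.5 lb.
ΣF_y = 0: L_y + 145.455 − 700 = 0 → L_y = 554.5 lb.
ΣF_x = 0: no horizontal applied forces, so L_x = 0.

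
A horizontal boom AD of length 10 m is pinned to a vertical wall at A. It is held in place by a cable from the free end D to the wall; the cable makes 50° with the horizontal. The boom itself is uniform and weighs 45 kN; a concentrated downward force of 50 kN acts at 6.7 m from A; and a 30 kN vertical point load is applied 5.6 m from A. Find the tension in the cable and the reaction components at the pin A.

ΣM about A: T·sin50°·10 − 45·5 − 50·6.7 − 30·5.6 = 0 → T = 728/(10·0.766044) = 95.0337 ≈ 95.03 kN.
ΣF_x = 0: A_x − T·cos50° = 0 → A_x = 95.0337 × 0.642788 = 61.09 kN.
ΣF_y = 0: A_y + T·sin50° − 45 − 50 − 30 = 0 → A_y = 125 − 95.0337 × 0.766044 = 52.20 kN.

T = 95.03 kN, A_x = 61.09 kN, A_y = 52.20 kN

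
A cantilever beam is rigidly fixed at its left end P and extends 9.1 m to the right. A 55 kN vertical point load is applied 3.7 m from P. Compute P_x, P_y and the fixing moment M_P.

P_x = 0, P_y = 55.00 kN, M_P = 203.5 kN·m

ΣF_x = 0: P_x = 0.
ΣF_y = 0: P_y − 55 = 0 → P_y = 55.00 kN.
ΣM about P: M_P − 55·3.7 = 0 → M_P = 203.5 kN·m.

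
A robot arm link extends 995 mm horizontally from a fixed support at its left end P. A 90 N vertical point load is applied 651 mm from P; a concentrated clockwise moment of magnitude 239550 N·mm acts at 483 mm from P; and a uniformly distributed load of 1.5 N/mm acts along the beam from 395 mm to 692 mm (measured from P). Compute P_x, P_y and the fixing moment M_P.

Resultant of the distributed load: 1.5 × 297 = 445.5 N at 543.5 mm from P.
ΣF_x = 0: P_x = 0.
ΣF_y = 0: P_y − 90 − 1.5·297 = 0 → P_y = 535.5 N.
ΣM about P: M_P − 90·651 − 239550 − (1.5·297)·543.5 = 0 → M_P = 540300 N·mm.

P_x = 0, P_y = 535.5 N, M_P = 540300 N·mm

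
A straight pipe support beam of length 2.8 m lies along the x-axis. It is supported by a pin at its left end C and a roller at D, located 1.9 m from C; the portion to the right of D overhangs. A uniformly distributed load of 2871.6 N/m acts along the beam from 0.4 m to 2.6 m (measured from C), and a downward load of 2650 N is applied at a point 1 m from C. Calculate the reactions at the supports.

C_x = 0, C_y = 2585 N, D_y = 6382 N

Resultant of the distributed load: 2871.6 × 2.2 = 6317.52 N at 1.5 m from C.
Taking moments about C: D_y·1.9 − (2871.6·2.2)·1.5 − 2650·1 = 0 → D_y = 12126.28/1.9 = 6382.25 ≈ 6382 N.
ΣF_y = 0: C_y + 6382.25 − 2871.6·2.2 − 2650 = 0 → C_y = 2585 N.
ΣF_x = 0: no horizontal applied forces, so C_x = 0.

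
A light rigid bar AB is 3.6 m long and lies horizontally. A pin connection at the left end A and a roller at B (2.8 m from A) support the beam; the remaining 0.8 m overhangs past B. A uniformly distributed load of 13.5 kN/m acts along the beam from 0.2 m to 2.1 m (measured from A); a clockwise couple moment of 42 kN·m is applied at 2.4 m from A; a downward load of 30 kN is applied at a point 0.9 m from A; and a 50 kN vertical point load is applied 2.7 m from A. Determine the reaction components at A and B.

A_x = 0, A_y = 22.26 kN, B_y = 83.39 kN

Resultant of the distributed load: 13.5 × 1.9 = 25.65 kN at 1.15 m from A.
ΣM about A: B_y·2.8 − (13.5·1.9)·1.15 − 42 − 30·0.9 − 50·2.7 = 0 → B_y = 233.4975/2.8 = 83.392 ≈ 83.39 kN.
ΣF_y = 0: A_y + 83.392 − 13.5·1.9 − 30 − 50 = 0 → A_y = 22.26 kN.
ΣF_x = 0: no horizontal applied forces, so A_x = 0.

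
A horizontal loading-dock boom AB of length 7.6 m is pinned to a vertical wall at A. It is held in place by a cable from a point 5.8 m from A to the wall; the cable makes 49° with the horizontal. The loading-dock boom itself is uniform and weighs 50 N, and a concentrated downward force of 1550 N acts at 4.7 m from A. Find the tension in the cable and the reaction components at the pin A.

T = 1708 N, A_x = 1120 N, A_y = 311.2 N

ΣM about A: T·sin49°·5.8 − 50·3.8 − 1550·4.7 = 0 → T = 7475/(5.8·0.75471) = 1707.67 ≈ 1708 N.
ΣF_x = 0: A_x − T·cos49° = 0 → A_x = 1707.67 × 0.656059 = 1120 N.
ΣF_y = 0: A_y + T·sin49° − 50 − 1550 = 0 → A_y = 1600 − 1707.67 × 0.75471 = 311.2 N.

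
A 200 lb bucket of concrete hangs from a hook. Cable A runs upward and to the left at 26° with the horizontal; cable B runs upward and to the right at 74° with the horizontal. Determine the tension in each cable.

T_A = 55.98 lb, T_B = 182.5 lb

ΣF_x = 0: −T_A·cos26° + T_B·cos74° = 0 → T_B = 3.26078·T_A.
ΣF_y = 0: T_A·sin26° + T_B·sin74° = 200.
Substitute: T_A·(0.438371 + 3.26078·0.961262) = 200 → T_A = 55.978 ≈ 55.98 lb.
Then T_B = 3.26078 × 55.978 = 182.5 lb.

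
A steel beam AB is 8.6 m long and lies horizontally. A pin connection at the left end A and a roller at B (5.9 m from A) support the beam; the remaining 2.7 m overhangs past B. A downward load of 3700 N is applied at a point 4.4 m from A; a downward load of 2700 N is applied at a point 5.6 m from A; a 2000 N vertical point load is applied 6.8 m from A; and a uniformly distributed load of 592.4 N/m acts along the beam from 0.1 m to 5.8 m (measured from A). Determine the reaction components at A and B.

A_x = 0, A_y = 2461 N, B_y = 9315 N

Resultant of the distributed load: 592.4 × 5.7 = 3376.68 N at 2.95 m from A.
ΣM about A: B_y·5.9 − 3700·4.4 − 2700·5.6 − 2000·6.8 − (592.4·5.7)·2.95 = 0 → B_y = 54961.206/5.9 = 9315.46 ≈ 9315 N.
ΣF_y = 0: A_y + 9315.46 − 3700 − 2700 − 2000 − 592.4·5.7 = 0 → A_y = 2461 N.
ΣF_x = 0: no horizontal applied forces, so A_x = 0.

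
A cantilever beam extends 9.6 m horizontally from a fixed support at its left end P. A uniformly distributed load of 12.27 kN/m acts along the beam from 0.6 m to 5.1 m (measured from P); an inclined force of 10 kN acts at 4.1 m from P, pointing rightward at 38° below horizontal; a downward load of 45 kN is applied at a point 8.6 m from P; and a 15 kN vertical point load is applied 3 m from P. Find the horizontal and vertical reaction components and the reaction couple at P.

P_x = -7.880 kN, P_y = 121.4 kN, M_P = 614.6 kN·m

Resultant of the distributed load: 12.27 × 4.5 = 55.215 kN at 2.85 m from P.
ΣF_x = 0: P_x + 10·cos38° = 0 → P_x = -7.880 kN.
ΣF_y = 0: P_y − 12.27·4.5 − 10·sin38° − 45 − 15 = 0 → P_y = 121.4 kN.
ΣM about P: M_P − (12.27·4.5)·2.85 − 10·sin38°·4.1 − 45·8.6 − 15·3 = 0 → M_P = 614.6 kN·m.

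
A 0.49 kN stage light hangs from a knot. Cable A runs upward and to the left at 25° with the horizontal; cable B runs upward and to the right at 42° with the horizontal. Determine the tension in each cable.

ΣF_x = 0: −T_A·cos25° + T_B·cos42° = 0 → T_B = 1.21956·T_A.
ΣF_y = 0: T_A·sin25° + T_B·sin42° = 0.49.
Substitute: T_A·(0.422618 + 1.21956·0.669131) = 0.49 → T_A = 0.395588 ≈ 0.3956 kN.
Then T_B = 1.21956 × 0.395588 = 0.4824 kN.

T_A = 0.3956 kN, T_B = 0.4824 kN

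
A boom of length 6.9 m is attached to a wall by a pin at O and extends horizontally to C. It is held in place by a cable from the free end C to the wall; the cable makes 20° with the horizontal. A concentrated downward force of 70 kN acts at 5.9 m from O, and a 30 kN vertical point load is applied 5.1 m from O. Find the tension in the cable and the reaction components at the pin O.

ΣM about O: T·sin20°·6.9 − 70·5.9 − 30·5.1 = 0 → T = 566/(6.9·0.34202) = 239.837 ≈ 239.8 kN.
ΣF_x = 0: O_x − T·cos20° = 0 → O_x = 239.837 × 0.939693 = 225.4 kN.
ΣF_y = 0: O_y + T·sin20° − 70 − 30 = 0 → O_y = 100 − 239.837 × 0.34202 = 17.97 kN.

T = 239.8 kN, O_x = 225.4 kN, O_y = 17.97 kN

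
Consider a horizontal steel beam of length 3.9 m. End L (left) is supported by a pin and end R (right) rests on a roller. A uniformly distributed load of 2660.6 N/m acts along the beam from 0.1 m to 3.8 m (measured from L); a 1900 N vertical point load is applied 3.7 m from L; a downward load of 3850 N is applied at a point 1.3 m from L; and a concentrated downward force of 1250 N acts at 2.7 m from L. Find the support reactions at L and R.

L_x = 0, L_y = 7971 N, R_y = 8873 N

Resultant of the distributed load: 2660.6 × 3.7 = 9844.22 N at 1.95 m from L.
ΣM about L: R_y·3.9 − (2660.6·3.7)·1.95 − 1900·3.7 − 3850·1.3 − 1250·2.7 = 0 → R_y = 34606.229/3.9 = 8873.39 ≈ 8873 N.
ΣF_y = 0: L_y + 8873.39 − 2660.6·3.7 − 1900 − 3850 − 1250 = 0 → L_y = 7971 N.
ΣF_x = 0: no horizontal applied forces, so L_x = 0.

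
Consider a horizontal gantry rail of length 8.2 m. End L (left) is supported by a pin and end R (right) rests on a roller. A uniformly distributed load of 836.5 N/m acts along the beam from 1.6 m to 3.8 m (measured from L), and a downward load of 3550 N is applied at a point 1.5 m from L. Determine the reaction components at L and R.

L_x = 0, L_y = 4135 N, R_y = 1255 N

Resultant of the distributed load: 836.5 × 2.2 = 1840.3 N at 2.7 m from L.
Taking moments about L: R_y·8.2 − (836.5·2.2)·2.7 − 3550·1.5 = 0 → R_y = 10293.81/8.2 = 1255.34 ≈ 1255 N.
ΣF_y = 0: L_y + 1255.34 − 836.5·2.2 − 3550 = 0 → L_y = 4135 N.
ΣF_x = 0: no horizontal applied forces, so L_x = 0.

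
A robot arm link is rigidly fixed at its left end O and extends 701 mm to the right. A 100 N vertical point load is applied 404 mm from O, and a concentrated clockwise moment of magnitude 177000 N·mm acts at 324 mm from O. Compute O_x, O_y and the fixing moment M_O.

O_x = 0, O_y = 100.0 N, M_O = 217400 N·mm

ΣF_x = 0: O_x = 0.
ΣF_y = 0: O_y − 100 = 0 → O_y = 100.0 N.
ΣM about O: M_O − 100·404 − 177000 = 0 → M_O = 217400 N·mm.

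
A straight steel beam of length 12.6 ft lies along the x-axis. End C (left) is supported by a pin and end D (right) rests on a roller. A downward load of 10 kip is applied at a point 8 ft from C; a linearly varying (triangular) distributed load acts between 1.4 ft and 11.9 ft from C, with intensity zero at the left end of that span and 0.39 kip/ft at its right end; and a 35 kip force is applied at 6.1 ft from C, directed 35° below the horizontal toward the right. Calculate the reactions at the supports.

C_x = -28.67 kip, C_y = 14.69 kip, D_y = 17.43 kip

Resultant of the triangular load: ½ × 0.39 × 10.5 = 2.0475 kip, acting at 8.4 ft from C (one-third of the span from the peak).
Moments about C: D_y·12.6 − 10·8 − (½·0.39·10.5)·8.4 − 35·sin35°·6.1 = 0 → D_y = 219.658/12.6 = 17.4332 ≈ 17.43 kip.
ΣF_y = 0: C_y + 17.4332 − 10 − ½·0.39·10.5 − 35·sin35° = 0 → C_y = 14.69 kip.
ΣF_x = 0: C_x + 35·cos35° = 0 → C_x = -28.67 kip.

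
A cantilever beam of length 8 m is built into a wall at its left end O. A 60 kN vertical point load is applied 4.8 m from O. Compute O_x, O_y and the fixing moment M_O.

ΣF_x = 0: O_x = 0.
ΣF_y = 0: O_y − 60 = 0 → O_y = 60.00 kN.
ΣM about O: M_O − 60·4.8 = 0 → M_O = 288.0 kN·m.

O_x = 0, O_y = 60.00 kN, M_O = 288.0 kN·m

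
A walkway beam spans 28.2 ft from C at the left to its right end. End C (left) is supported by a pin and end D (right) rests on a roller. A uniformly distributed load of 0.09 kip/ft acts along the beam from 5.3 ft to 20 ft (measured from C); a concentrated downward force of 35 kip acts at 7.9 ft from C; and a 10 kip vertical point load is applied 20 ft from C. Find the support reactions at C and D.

Resultant of the distributed load: 0.09 × 14.7 = 1.323 kip at 12.65 ft from C.
ΣM about C: D_y·28.2 − (0.09·14.7)·12.65 − 35·7.9 − 10·20 = 0 → D_y = 493.23595/28.2 = 17.4906 ≈ 17.49 kip.
ΣF_y = 0: C_y + 17.4906 − 0.09·14.7 − 35 − 10 = 0 → C_y = 28.83 kip.
ΣF_x = 0: no horizontal applied forces, so C_x = 0.

C_x = 0, C_y = 28.83 kip, D_y = 17.49 kip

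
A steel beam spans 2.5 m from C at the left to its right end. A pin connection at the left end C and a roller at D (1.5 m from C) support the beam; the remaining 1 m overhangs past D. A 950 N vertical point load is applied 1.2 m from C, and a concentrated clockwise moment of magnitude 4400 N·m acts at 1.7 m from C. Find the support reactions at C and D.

Taking moments about C: D_y·1.5 − 950·1.2 − 4400 = 0 → D_y = 5540/1.5 = 3693.33 ≈ 3693 N.
ΣF_y = 0: C_y + 3693.33 − 950 = 0 → C_y = -2743 N.
ΣF_x = 0: no horizontal applied forces, so C_x = 0.

C_x = 0, C_y = -2743 N, D_y = 3693 N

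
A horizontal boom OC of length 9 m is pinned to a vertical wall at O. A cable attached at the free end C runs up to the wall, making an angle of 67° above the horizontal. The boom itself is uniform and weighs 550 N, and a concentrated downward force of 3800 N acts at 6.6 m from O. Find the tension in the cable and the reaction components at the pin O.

ΣM about O: T·sin67°·9 − 550·4.5 − 3800·6.6 = 0 → T = 27555/(9·0.920505) = 3326.07 ≈ 3326 N.
ΣF_x = 0: O_x − T·cos67° = 0 → O_x = 3326.07 × 0.390731 = 1300 N.
ΣF_y = 0: O_y + T·sin67° − 550 − 3800 = 0 → O_y = 4350 − 3326.07 × 0.920505 = 1288 N.

T = 3326 N, O_x = 1300 N, O_y = 1288 N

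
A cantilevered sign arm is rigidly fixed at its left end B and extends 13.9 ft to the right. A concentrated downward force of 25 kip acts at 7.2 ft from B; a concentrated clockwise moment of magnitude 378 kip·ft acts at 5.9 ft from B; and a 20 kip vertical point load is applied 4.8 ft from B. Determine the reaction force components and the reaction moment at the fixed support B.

ΣF_x = 0: B_x = 0.
ΣF_y = 0: B_y − 25 − 20 = 0 → B_y = 45.00 kip.
ΣM about B: M_B − 25·7.2 − 378 − 20·4.8 = 0 → M_B = 654.0 kip·ft.

B_x = 0, B_y = 45.00 kip, M_B = 654.0 kip·ft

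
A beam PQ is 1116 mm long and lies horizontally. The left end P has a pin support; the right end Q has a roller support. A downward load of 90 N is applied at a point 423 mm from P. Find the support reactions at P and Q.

P_x = 0, P_y = 55.89 N, Q_y = 34.11 N

ΣM about P: Q_y·1116 − 90·423 = 0 → Q_y = 38070/1116 = 34.1129 ≈ 34.11 N.
ΣF_y = 0: P_y + 34.1129 − 90 = 0 → P_y = 55.89 N.
ΣF_x = 0: no horizontal applied forces, so P_x = 0.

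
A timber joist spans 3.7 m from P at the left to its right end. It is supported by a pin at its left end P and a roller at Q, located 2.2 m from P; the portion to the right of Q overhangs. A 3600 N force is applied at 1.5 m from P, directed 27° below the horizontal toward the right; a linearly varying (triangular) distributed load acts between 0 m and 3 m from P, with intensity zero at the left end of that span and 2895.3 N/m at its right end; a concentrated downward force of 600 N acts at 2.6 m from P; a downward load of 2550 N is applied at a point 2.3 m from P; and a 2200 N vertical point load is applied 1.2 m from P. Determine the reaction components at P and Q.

Resultant of the triangular load: ½ × 2895.3 × 3 = 4342.95 N, acting at 2 m from P (one-third of the span from the peak).
ΣM about P: Q_y·2.2 − 3600·sin27°·1.5 − (½·2895.3·3)·2 − 600·2.6 − 2550·2.3 − 2200·1.2 = 0 → Q_y = 21202.4/2.2 = 9637.45 ≈ 9637 N.
ΣF_y = 0: P_y + 9637.45 − 3600·sin27° − ½·2895.3·3 − 600 − 2550 − 2200 = 0 → P_y = 1690 N.
ΣF_x = 0: P_x + 3600·cos27° = 0 → P_x = -3208 N.

P_x = -3208 N, P_y = 1690 N, Q_y = 9637 N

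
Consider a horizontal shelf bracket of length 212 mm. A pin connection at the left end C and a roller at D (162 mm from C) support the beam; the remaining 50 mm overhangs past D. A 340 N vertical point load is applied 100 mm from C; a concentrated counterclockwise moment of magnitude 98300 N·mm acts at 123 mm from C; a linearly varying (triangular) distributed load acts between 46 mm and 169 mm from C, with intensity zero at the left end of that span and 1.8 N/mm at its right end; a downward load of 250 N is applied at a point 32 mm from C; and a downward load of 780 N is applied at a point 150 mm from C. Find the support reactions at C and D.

Resultant of the triangular load: ½ × 1.8 × 123 = 110.7 N, acting at 128 mm from C (one-third of the span from the peak).
ΣM about C: D_y·162 − 340·100 + 98300 − (½·1.8·123)·128 − 250·32 − 780·150 = 0 → D_y = 74869.6/162 = 462.158 ≈ 462.2 N.
ΣF_y = 0: C_y + 462.158 − 340 − ½·1.8·123 − 250 − 780 = 0 → C_y = 1019 N.
ΣF_x = 0: no horizontal applied forces, so C_x = 0.

C_x = 0, C_y = 1019 N, D_y = 462.2 N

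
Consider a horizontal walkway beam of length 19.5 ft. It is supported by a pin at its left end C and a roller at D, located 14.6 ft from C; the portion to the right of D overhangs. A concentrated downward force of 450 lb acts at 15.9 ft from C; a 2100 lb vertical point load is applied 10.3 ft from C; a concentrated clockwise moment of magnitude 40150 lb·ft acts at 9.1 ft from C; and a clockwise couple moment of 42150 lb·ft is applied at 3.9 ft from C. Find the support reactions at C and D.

ΣM about C: D_y·14.6 − 450·15.9 − 2100·10.3 − 40150 − 42150 = 0 → D_y = 111085/14.6 = 7608.56 ≈ 7609 lb.
ΣF_y = 0: C_y + 7608.56 − 450 − 2100 = 0 → C_y = -5059 lb.
ΣF_x = 0: no horizontal applied forces, so C_x = 0.

C_x = 0, C_y = -5059 lb, D_y = 7609 lb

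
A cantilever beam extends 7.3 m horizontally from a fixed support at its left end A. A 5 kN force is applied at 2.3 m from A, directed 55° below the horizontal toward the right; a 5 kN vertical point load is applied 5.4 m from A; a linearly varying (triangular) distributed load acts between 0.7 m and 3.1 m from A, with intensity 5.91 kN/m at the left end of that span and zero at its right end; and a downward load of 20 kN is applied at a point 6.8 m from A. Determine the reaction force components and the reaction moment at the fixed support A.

Resultant of the triangular load: ½ × 5.91 × 2.4 = 7.092 kN, acting at 1.5 m from A (one-third of the span from the peak).
ΣF_x = 0: A_x + 5·cos55° = 0 → A_x = -2.868 kN.
ΣF_y = 0: A_y − 5·sin55° − 5 − ½·5.91·2.4 − 20 = 0 → A_y = 36.19 kN.
ΣM about A: M_A − 5·sin55°·2.3 − 5·5.4 − (½·5.91·2.4)·1.5 − 20·6.8 = 0 → M_A = 183.1 kN·m.

A_x = -2.868 kN, A_y = 36.19 kN, M_A = 183.1 kN·m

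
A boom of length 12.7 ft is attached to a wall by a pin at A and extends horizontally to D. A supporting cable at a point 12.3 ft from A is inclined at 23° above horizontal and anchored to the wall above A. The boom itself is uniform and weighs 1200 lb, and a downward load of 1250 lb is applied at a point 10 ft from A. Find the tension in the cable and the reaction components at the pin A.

T = 4186 lb, A_x = 3854 lb, A_y = 814.2 lb

ΣM about A: T·sin23°·12.3 − 1200·6.35 − 1250·10 = 0 → T = 20120/(12.3·0.390731) = 4186.44 ≈ 4186 lb.
ΣF_x = 0: A_x − T·cos23° = 0 → A_x = 4186.44 × 0.920505 = 3854 lb.
ΣF_y = 0: A_y + T·sin23° − 1200 − 1250 = 0 → A_y = 2450 − 4186.44 × 0.390731 = 814.2 lb.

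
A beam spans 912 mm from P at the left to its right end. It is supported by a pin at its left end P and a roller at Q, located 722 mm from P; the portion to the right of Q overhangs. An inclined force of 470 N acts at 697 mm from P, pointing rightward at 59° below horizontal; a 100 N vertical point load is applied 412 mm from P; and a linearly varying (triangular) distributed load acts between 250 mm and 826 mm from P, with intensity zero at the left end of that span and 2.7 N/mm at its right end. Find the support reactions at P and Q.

Resultant of the triangular load: ½ × 2.7 × 576 = 777.6 N, acting at 634 mm from P (one-third of the span from the peak).
Taking moments about P: Q_y·722 − 470·sin59°·697 − 100·412 − (½·2.7·576)·634 = 0 → Q_y = 814998/722 = 1128.81 ≈ 1129 N.
ΣF_y = 0: P_y + 1128.81 − 470·sin59° − 100 − ½·2.7·576 = 0 → P_y = 151.7 N.
ΣF_x = 0: P_x + 470·cos59° = 0 → P_x = -242.1 N.

P_x = -242.1 N, P_y = 151.7 N, Q_y = 1129 N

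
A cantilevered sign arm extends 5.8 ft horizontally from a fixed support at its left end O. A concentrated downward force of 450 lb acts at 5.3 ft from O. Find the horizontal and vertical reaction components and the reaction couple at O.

O_x = 0, O_y = 450.0 lb, M_O = 2385 lb·ft

ΣF_x = 0: O_x = 0.
ΣF_y = 0: O_y − 450 = 0 → O_y = 450.0 lb.
ΣM about O: M_O − 450·5.3 = 0 → M_O = 2385 lb·ft.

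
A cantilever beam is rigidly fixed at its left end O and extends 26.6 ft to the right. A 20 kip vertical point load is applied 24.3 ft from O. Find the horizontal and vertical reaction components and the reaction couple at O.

O_x = 0, O_y = 20.00 kip, M_O = 486.0 kip·ft

ΣF_x = 0: O_x = 0.
ΣF_y = 0: O_y − 20 = 0 → O_y = 20.00 kip.
ΣM about O: M_O − 20·24.3 = 0 → M_O = 486.0 kip·ft.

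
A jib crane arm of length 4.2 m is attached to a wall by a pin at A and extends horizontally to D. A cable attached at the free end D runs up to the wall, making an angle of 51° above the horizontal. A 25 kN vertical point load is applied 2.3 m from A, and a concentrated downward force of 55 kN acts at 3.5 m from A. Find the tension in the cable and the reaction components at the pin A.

ΣM about A: T·sin51°·4.2 − 25·2.3 − 55·3.5 = 0 → T = 250/(4.2·0.777146) = 76.5928 ≈ 76.59 kN.
ΣF_x = 0: A_x − T·cos51° = 0 → A_x = 76.5928 × 0.62932 = 48.20 kN.
ΣF_y = 0: A_y + T·sin51° − 25 − 55 = 0 → A_y = 80 − 76.5928 × 0.777146 = 20.48 kN.

T = 76.59 kN, A_x = 48.20 kN, A_y = 20.48 kN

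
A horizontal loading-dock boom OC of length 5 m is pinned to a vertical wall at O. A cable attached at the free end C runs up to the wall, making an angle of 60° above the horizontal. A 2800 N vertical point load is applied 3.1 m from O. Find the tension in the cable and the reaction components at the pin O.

T = 2005 N, O_x = 1002 N, O_y = 1064 N

ΣM about O: T·sin60°·5 − 2800·3.1 = 0 → T = 8680/(5·0.866025) = 2004.56 ≈ 2005 N.
ΣF_x = 0: O_x − T·cos60° = 0 → O_x = 2004.56 × 0.5 = 1002 N.
ΣF_y = 0: O_y + T·sin60° − 2800 = 0 → O_y = 2800 − 2004.56 × 0.866025 = 1064 N.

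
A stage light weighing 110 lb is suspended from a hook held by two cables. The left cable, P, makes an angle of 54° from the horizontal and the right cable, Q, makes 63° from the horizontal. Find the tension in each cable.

T_P = 56.05 lb, T_Q = 72.57 lb

ΣF_x = 0: −T_P·cos54° + T_Q·cos63° = 0 → T_Q = 1.29471·T_P.
ΣF_y = 0: T_P·sin54° + T_Q·sin63° = 110.
Substitute: T_P·(0.809017 + 1.29471·0.891007) = 110 → T_P = 56.0477 ≈ 56.05 lb.
Then T_Q = 1.29471 × 56.0477 = 72.57 lb.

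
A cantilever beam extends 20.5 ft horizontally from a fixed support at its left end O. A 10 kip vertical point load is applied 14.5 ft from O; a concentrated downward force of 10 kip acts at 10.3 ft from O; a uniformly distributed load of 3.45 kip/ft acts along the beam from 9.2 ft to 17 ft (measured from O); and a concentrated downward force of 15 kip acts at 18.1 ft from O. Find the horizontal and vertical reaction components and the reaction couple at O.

Resultant of the distributed load: 3.45 × 7.8 = 26.91 kip at 13.1 ft from O.
ΣF_x = 0: O_x = 0.
ΣF_y = 0: O_y − 10 − 10 − 3.45·7.8 − 15 = 0 → O_y = 61.91 kip.
ΣM about O: M_O − 10·14.5 − 10·10.3 − (3.45·7.8)·13.1 − 15·18.1 = 0 → M_O = 872.0 kip·ft.

O_x = 0, O_y = 61.91 kip, M_O = 872.0 kip·ft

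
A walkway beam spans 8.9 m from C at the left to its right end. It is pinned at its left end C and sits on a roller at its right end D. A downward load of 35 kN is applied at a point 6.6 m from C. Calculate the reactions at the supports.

C_x = 0, C_y = 9.045 kN, D_y = 25.96 kN

Moments about C: D_y·8.9 − 35·6.6 = 0 → D_y = 231/8.9 = 25.9551 ≈ 25.96 kN.
ΣF_y = 0: C_y + 25.9551 − 35 = 0 → C_y = 9.045 kN.
ΣF_x = 0: no horizontal applied forces, so C_x = 0.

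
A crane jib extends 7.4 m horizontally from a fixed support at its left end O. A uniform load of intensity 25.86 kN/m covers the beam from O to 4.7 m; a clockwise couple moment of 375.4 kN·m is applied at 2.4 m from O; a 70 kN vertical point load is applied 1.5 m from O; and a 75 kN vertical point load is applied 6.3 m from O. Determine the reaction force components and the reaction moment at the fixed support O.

O_x = 0, O_y = 266.5 kN, M_O = 1239 kN·m

Resultant of the distributed load: 25.86 × 4.7 = 121.542 kN at 2.35 m from O.
ΣF_x = 0: O_x = 0.
ΣF_y = 0: O_y − 25.86·4.7 − 70 − 75 = 0 → O_y = 266.5 kN.
ΣM about O: M_O − (25.86·4.7)·2.35 − 375.4 − 70·1.5 − 75·6.3 = 0 → M_O = 1239 kN·m.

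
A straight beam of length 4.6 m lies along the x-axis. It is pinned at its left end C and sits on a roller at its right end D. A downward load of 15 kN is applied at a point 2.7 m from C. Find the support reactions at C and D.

Moments about C: D_y·4.6 − 15·2.7 = 0 → D_y = 40.5/4.6 = 8.80435 ≈ 8.804 kN.
ΣF_y = 0: C_y + 8.80435 − 15 = 0 → C_y = 6.196 kN.
ΣF_x = 0: no horizontal applied forces, so C_x = 0.

C_x = 0, C_y = 6.196 kN, D_y = 8.804 kN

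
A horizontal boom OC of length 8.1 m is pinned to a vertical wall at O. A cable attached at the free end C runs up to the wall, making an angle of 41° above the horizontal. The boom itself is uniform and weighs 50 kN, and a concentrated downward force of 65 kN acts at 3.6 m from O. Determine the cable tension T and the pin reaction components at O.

T = 82.14 kN, O_x = 61.99 kN, O_y = 61.11 kN

ΣM about O: T·sin41°·8.1 − 50·4.05 − 65·3.6 = 0 → T = 436.5/(8.1·0.656059) = 82.1403 ≈ 82.14 kN.
ΣF_x = 0: O_x − T·cos41° = 0 → O_x = 82.1403 × 0.75471 = 61.99 kN.
ΣF_y = 0: O_y + T·sin41° − 50 − 65 = 0 → O_y = 115 − 82.1403 × 0.656059 = 61.11 kN.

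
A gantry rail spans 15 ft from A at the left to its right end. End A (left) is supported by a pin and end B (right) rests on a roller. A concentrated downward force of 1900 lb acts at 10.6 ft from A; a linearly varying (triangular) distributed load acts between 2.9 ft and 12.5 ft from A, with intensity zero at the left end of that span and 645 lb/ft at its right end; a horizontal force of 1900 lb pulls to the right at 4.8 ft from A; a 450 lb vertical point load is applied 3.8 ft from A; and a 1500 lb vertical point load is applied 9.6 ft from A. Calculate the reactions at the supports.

Resultant of the triangular load: ½ × 645 × 9.6 = 3096 lb, acting at 9.3 ft from A (one-third of the span from the peak).
Taking moments about A: B_y·15 − 1900·10.6 − (½·645·9.6)·9.3 − 450·3.8 − 1500·9.6 = 0 → B_y = 65042.8/15 = 4336.19 ≈ 4336 lb.
ΣF_y = 0: A_y + 4336.19 − 1900 − ½·645·9.6 − 450 − 1500 = 0 → A_y = 2610 lb.
ΣF_x = 0: A_x + 1900 = 0 → A_x = -1900 lb.

A_x = -1900 lb, A_y = 2610 lb, B_y = 4336 lb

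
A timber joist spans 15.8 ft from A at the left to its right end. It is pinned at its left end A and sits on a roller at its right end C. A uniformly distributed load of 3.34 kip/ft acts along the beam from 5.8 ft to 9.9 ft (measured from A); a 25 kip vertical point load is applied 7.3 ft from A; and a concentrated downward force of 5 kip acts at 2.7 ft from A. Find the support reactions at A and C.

Resultant of the distributed load: 3.34 × 4.1 = 13.694 kip at 7.85 ft from A.
Moments about A: C_y·15.8 − (3.34·4.1)·7.85 − 25·7.3 − 5·2.7 = 0 → C_y = 303.4979/15.8 = 19.2087 ≈ 19.21 kip.
ΣF_y = 0: A_y + 19.2087 − 3.34·4.1 − 25 − 5 = 0 → A_y = 24.49 kip.
ΣF_x = 0: no horizontal applied forces, so A_x = 0.

A_x = 0, A_y = 24.49 kip, C_y = 19.21 kip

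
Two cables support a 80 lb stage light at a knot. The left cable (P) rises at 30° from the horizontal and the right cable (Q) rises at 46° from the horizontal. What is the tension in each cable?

ΣF_x = 0: −T_P·cos30° + T_Q·cos46° = 0 → T_Q = 1.24669·T_P.
ΣF_y = 0: T_P·sin30° + T_Q·sin46° = 80.
Substitute: T_P·(0.5 + 1.24669·0.71934) = 80 → T_P = 57.274 ≈ 57.27 lb.
Then T_Q = 1.24669 × 57.274 = 71.40 lb.

T_P = 57.27 lb, T_Q = 71.40 lb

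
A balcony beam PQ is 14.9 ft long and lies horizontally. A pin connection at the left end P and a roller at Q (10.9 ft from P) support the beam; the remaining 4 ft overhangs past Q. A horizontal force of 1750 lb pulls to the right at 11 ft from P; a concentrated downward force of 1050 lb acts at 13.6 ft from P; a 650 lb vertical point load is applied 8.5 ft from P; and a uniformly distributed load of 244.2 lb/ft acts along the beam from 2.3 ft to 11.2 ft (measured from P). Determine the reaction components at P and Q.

Resultant of the distributed load: 244.2 × 8.9 = 2173.38 lb at 6.75 ft from P.
ΣM about P: Q_y·10.9 − 1050·13.6 − 650·8.5 − (244.2·8.9)·6.75 = 0 → Q_y = 34475.315/10.9 = 3162.87 ≈ 3163 lb.
ΣF_y = 0: P_y + 3162.87 − 1050 − 650 − 244.2·8.9 = 0 → P_y = 710.5 lb.
ΣF_x = 0: P_x + 1750 = 0 → P_x = -1750 lb.

P_x = -1750 lb, P_y = 710.5 lb, Q_y = 3163 lb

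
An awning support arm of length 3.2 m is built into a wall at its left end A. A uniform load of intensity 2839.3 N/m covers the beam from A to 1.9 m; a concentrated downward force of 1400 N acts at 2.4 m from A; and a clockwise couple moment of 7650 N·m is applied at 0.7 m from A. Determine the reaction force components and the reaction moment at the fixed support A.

A_x = 0, A_y = 6795 N, M_A = 16130 N·m

Resultant of the distributed load: 2839.3 × 1.9 = 5394.67 N at 0.95 m from A.
ΣF_x = 0: A_x = 0.
ΣF_y = 0: A_y − 2839.3·1.9 − 1400 = 0 → A_y = 6795 N.
ΣM about A: M_A − (2839.3·1.9)·0.95 − 1400·2.4 − 7650 = 0 → M_A = 16130 N·m.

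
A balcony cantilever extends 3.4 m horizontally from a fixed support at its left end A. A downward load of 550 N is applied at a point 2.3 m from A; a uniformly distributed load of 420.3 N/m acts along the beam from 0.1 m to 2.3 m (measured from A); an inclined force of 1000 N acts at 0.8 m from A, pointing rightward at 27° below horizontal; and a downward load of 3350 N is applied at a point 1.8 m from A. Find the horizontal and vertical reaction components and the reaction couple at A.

A_x = -891.0 N, A_y = 5279 N, M_A = 8768 N·m

Resultant of the distributed load: 420.3 × 2.2 = 924.66 N at 1.2 m from A.
ΣF_x = 0: A_x + 1000·cos27° = 0 → A_x = -891.0 N.
ΣF_y = 0: A_y − 550 − 420.3·2.2 − 1000·sin27° − 3350 = 0 → A_y = 5279 N.
ΣM about A: M_A − 550·2.3 − (420.3·2.2)·1.2 − 1000·sin27°·0.8 − 3350·1.8 = 0 → M_A = 8768 N·m.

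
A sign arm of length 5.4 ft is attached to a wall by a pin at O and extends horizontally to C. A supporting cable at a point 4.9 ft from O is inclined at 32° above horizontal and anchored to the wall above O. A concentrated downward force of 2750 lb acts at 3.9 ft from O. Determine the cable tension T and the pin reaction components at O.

T = 4130 lb, O_x = 3503 lb, O_y = 561.2 lb

ΣM about O: T·sin32°·4.9 − 2750·3.9 = 0 → T = 10725/(4.9·0.529919) = 4130.4 ≈ 4130 lb.
ΣF_x = 0: O_x − T·cos32° = 0 → O_x = 4130.4 × 0.848048 = 3503 lb.
ΣF_y = 0: O_y + T·sin32° − 2750 = 0 → O_y = 2750 − 4130.4 × 0.529919 = 561.2 lb.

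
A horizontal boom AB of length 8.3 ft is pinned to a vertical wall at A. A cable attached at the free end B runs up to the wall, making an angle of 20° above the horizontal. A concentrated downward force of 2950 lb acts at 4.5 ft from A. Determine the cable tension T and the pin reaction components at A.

T = 4676 lb, A_x = 4394 lb, A_y = 1351 lb

ΣM about A: T·sin20°·8.3 − 2950·4.5 = 0 → T = 13275/(8.3·0.34202) = 4676.33 ≈ 4676 lb.
ΣF_x = 0: A_x − T·cos20° = 0 → A_x = 4676.33 × 0.939693 = 4394 lb.
ΣF_y = 0: A_y + T·sin20° − 2950 = 0 → A_y = 2950 − 4676.33 × 0.34202 = 1351 lb.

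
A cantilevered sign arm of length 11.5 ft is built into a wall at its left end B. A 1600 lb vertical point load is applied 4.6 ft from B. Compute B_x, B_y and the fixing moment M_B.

B_x = 0, B_y = 1600 lb, M_B = 7360 lb·ft

ΣF_x = 0: B_x = 0.
ΣF_y = 0: B_y − 1600 = 0 → B_y = 1600 lb.
ΣM about B: M_B − 1600·4.6 = 0 → M_B = 7360 lb·ft.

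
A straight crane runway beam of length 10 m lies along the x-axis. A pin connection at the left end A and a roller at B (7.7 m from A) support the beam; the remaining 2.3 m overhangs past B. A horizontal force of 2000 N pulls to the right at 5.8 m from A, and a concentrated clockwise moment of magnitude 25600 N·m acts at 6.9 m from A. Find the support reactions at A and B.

A_x = -2000 N, A_y = -3325 N, B_y = 3325 N

Taking moments about A: B_y·7.7 − 25600 = 0 → B_y = 25600/7.7 = 3324.68 ≈ 3325 N.
ΣF_y = 0: A_y + 3324.68  = 0 → A_y = -3325 N.
ΣF_x = 0: A_x + 2000 = 0 → A_x = -2000 N.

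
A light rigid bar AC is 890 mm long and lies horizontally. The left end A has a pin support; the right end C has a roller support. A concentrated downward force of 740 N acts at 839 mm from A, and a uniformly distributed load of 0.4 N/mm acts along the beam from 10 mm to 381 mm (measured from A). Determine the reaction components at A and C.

Resultant of the distributed load: 0.4 × 371 = 148.4 N at 195.5 mm from A.
ΣM about A: C_y·890 − 740·839 − (0.4·371)·195.5 = 0 → C_y = 649872.2/890 = 730.193 ≈ 730.2 N.
ΣF_y = 0: A_y + 730.193 − 740 − 0.4·371 = 0 → A_y = 158.2 N.
ΣF_x = 0: no horizontal applied forces, so A_x = 0.

A_x = 0, A_y = 158.2 N, C_y = 730.2 N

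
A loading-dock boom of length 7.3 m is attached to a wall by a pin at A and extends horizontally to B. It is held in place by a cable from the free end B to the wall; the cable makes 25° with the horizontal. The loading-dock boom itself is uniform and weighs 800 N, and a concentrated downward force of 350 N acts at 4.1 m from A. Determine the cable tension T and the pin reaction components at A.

ΣM about A: T·sin25°·7.3 − 800·3.65 − 350·4.1 = 0 → T = 4355/(7.3·0.422618) = 1411.62 ≈ 1412 N.
ΣF_x = 0: A_x − T·cos25° = 0 → A_x = 1411.62 × 0.906308 = 1279 N.
ΣF_y = 0: A_y + T·sin25° − 800 − 350 = 0 → A_y = 1150 − 1411.62 × 0.422618 = 553.4 N.

T = 1412 N, A_x = 1279 N, A_y = 553.4 N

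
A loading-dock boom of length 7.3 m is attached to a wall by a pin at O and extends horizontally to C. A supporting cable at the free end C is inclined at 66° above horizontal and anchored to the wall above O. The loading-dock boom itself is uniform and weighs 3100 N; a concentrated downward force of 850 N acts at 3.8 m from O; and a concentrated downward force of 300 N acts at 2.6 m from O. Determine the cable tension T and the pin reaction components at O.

ΣM about O: T·sin66°·7.3 − 3100·3.65 − 850·3.8 − 300·2.6 = 0 → T = 15325/(7.3·0.913545) = 2297.99 ≈ 2298 N.
ΣF_x = 0: O_x − T·cos66° = 0 → O_x = 2297.99 × 0.406737 = 934.7 N.
ΣF_y = 0: O_y + T·sin66° − 3100 − 850 − 300 = 0 → O_y = 4250 − 2297.99 × 0.913545 = 2151 N.

T = 2298 N, O_x = 934.7 N, O_y = 2151 N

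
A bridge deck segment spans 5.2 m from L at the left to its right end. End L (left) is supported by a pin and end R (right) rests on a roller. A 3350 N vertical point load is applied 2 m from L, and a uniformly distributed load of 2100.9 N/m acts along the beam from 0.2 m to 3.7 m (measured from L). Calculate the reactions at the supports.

L_x = 0, L_y = 6657 N, R_y = 4046 N

Resultant of the distributed load: 2100.9 × 3.5 = 7353.15 N at 1.95 m from L.
Moments about L: R_y·5.2 − 3350·2 − (2100.9·3.5)·1.95 = 0 → R_y = 21038.6425/5.2 = 4045.89 ≈ 4046 N.
ΣF_y = 0: L_y + 4045.89 − 3350 − 2100.9·3.5 = 0 → L_y = 6657 N.
ΣF_x = 0: no horizontal applied forces, so L_x = 0.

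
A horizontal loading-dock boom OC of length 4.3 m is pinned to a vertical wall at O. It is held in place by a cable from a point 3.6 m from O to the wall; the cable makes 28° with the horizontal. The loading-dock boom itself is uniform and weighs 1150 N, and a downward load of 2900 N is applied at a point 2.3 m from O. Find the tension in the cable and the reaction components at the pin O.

ΣM about O: T·sin28°·3.6 − 1150·2.15 − 2900·2.3 = 0 → T = 9142.5/(3.6·0.469472) = 5409.45 ≈ 5409 N.
ΣF_x = 0: O_x − T·cos28° = 0 → O_x = 5409.45 × 0.882948 = 4776 N.
ΣF_y = 0: O_y + T·sin28° − 1150 − 2900 = 0 → O_y = 4050 − 5409.45 × 0.469472 = 1510 N.

T = 5409 N, O_x = 4776 N, O_y = 1510 N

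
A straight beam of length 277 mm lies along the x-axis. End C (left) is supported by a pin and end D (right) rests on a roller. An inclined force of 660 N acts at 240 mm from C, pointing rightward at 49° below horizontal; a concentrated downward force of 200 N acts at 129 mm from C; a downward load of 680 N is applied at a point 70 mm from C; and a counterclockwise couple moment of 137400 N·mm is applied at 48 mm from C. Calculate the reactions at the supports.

Taking moments about C: D_y·277 − 660·sin49°·240 − 200·129 − 680·70 + 137400 = 0 → D_y = 55546/277 = 200.527 ≈ 200.5 N.
ΣF_y = 0: C_y + 200.527 − 660·sin49° − 200 − 680 = 0 → C_y = 1178 N.
ΣF_x = 0: C_x + 660·cos49° = 0 → C_x = -433.0 N.

C_x = -433.0 N, C_y = 1178 N, D_y = 200.5 N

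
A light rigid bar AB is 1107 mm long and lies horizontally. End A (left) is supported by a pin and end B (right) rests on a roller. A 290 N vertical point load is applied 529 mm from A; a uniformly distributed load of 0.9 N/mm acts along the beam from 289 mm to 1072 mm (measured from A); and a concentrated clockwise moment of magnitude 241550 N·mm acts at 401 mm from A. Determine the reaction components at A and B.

Resultant of the distributed load: 0.9 × 783 = 704.7 N at 680.5 mm from A.
Taking moments about A: B_y·1107 − 290·529 − (0.9·783)·680.5 − 241550 = 0 → B_y = 874508.35/1107 = 789.98 ≈ 790.0 N.
ΣF_y = 0: A_y + 789.98 − 290 − 0.9·783 = 0 → A_y = 204.7 N.
ΣF_x = 0: no horizontal applied forces, so A_x = 0.

A_x = 0, A_y = 204.7 N, B_y = 790.0 N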